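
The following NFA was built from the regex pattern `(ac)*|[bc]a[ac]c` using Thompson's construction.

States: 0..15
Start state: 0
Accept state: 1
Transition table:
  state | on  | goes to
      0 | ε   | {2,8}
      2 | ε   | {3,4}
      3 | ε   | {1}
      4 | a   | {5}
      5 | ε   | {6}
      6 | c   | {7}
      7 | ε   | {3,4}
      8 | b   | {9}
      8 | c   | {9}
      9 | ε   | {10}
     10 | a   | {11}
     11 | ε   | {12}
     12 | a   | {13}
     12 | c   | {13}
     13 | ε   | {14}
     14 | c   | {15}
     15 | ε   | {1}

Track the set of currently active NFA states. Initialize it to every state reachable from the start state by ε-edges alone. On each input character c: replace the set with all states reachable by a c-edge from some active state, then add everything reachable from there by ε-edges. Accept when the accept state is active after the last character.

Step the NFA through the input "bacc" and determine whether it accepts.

Answer: ACCEPT

Trace:
start: ε-closure({0}) = {0,1,2,3,4,8}
'b' @ 1: {9,10}
'a' @ 2: {11,12}
'c' @ 3: {13,14}
'c' @ 4: {1,15}  [accepting]
final: {1,15}; accept 1 in set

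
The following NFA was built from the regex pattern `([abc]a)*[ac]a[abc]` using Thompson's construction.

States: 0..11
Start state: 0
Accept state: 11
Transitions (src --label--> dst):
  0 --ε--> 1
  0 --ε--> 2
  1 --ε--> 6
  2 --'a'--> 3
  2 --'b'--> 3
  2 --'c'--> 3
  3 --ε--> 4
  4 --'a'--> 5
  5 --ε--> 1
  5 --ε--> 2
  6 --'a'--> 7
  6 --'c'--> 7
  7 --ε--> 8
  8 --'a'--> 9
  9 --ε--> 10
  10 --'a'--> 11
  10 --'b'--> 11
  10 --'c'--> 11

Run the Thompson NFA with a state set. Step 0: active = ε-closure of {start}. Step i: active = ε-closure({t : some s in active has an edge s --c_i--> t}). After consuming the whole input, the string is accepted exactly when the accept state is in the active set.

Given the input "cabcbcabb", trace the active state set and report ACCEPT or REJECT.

initial (ε-close {0}): {0,1,2,6}
'c' @ 1: {3,4,7,8}
'a' @ 2: {1,2,5,6,9,10}
'b' @ 3: {3,4,11}  [accepting]
'c' @ 4: {}  — state set empty
rest 'bcabb' ignored (set empty)
after full input: {}  (accept=11 not in)

Answer: REJECT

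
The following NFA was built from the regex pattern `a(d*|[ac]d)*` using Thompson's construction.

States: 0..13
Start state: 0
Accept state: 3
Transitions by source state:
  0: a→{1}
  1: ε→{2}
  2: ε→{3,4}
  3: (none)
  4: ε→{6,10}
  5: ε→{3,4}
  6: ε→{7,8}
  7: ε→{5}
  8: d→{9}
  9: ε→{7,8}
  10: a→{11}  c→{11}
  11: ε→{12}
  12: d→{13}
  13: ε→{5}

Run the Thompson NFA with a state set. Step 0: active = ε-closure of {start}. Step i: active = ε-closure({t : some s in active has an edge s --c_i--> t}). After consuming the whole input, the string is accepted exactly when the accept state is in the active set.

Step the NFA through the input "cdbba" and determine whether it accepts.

Answer: REJECT

Steps:
initial (ε-close {0}): {0}
'c' @ 1: {}  — no active states
rest 'dbba' ignored (set empty)
final: {}; accept 3 not in set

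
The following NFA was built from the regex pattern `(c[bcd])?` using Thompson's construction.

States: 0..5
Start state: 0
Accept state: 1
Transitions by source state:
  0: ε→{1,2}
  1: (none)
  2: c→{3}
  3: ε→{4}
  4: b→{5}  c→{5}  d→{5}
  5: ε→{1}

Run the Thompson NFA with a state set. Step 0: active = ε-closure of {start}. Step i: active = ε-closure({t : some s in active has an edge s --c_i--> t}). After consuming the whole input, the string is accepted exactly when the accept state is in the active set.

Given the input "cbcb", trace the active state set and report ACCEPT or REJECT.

initial (ε-close {0}): {0,1,2}
'c' @ 1: {3,4}
'b' @ 2: {1,5}  (accept∈set)
'c' @ 3: {}  — no active states
rest 'b' ignored (set empty)
final: {}; accept 1 not in set

Answer: REJECT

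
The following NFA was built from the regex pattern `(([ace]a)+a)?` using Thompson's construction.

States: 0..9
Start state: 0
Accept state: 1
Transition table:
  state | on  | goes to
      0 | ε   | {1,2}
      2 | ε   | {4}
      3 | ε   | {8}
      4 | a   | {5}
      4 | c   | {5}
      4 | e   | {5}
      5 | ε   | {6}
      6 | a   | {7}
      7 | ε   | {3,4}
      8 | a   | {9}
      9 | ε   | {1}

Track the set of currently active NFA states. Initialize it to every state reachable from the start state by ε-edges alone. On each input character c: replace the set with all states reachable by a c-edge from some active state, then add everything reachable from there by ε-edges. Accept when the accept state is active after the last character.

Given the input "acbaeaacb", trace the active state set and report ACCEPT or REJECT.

Answer: REJECT

Trace:
initial (ε-close {0}): {0,1,2,4}
'a' @ 1: {5,6}
'c' @ 2: {}  — no active states
rest 'baeaacb' ignored (set empty)
final: {}; accept 1 not in set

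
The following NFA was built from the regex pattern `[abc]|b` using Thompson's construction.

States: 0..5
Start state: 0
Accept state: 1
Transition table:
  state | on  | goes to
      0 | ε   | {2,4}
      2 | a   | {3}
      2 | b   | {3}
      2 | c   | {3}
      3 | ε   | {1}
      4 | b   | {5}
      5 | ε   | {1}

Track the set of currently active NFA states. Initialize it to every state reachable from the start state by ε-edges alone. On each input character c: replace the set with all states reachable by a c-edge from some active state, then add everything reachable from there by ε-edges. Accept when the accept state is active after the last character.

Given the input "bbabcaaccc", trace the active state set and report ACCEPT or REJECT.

initial (ε-close {0}): {0,2,4}
'b' @ 1: {1,3,5}  ✓accept
'b' @ 2: {}  — state set empty
rest 'abcaaccc' ignored (set empty)
end set {} — state 1 not in

Answer: REJECT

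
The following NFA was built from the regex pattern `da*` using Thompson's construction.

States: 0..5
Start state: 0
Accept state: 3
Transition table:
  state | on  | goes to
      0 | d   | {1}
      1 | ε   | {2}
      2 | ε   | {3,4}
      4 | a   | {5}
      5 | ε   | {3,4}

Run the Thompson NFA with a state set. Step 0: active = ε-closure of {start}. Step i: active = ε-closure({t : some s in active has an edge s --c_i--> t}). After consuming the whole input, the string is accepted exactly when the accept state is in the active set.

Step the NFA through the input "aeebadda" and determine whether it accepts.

S₀ = ε-closure({0}) = {0}
'a' @ 1: {}  — state set empty
rest 'eebadda' ignored (set empty)
after full input: {}  (accept=3 not in)

Answer: REJECT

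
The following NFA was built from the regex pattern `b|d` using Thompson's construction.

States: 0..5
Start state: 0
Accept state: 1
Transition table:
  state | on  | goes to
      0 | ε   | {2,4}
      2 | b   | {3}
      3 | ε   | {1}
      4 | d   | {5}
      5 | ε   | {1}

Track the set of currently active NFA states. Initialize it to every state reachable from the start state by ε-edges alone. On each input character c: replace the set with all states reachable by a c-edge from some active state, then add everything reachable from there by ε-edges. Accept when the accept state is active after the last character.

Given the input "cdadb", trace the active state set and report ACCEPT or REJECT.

start: ε-closure({0}) = {0,2,4}
'c' @ 1: {}  — state set empty
rest 'dadb' ignored (set empty)
final: {}; accept 1 not in set

Answer: REJECT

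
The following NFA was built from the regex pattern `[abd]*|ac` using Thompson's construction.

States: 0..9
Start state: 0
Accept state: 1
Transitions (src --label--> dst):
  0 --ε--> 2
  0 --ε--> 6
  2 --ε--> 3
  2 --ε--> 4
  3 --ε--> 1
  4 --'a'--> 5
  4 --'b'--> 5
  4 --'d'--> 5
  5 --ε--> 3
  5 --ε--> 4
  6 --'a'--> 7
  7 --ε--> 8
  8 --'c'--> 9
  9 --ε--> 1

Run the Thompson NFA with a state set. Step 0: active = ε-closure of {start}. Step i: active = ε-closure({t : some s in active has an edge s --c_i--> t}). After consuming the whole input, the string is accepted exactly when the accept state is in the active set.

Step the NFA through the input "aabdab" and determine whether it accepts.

Answer: ACCEPT

Trace:
start: ε-closure({0}) = {0,1,2,3,4,6}
'a' @ 1: {1,3,4,5,7,8}  [accepting]
'a' @ 2: {1,3,4,5}  [accepting]
'b' @ 3: {1,3,4,5}  [accepting]
'd' @ 4: {1,3,4,5}  [accepting]
'a' @ 5: {1,3,4,5}  [accepting]
'b' @ 6: {1,3,4,5}  [accepting]
end set {1,3,4,5} — state 1 in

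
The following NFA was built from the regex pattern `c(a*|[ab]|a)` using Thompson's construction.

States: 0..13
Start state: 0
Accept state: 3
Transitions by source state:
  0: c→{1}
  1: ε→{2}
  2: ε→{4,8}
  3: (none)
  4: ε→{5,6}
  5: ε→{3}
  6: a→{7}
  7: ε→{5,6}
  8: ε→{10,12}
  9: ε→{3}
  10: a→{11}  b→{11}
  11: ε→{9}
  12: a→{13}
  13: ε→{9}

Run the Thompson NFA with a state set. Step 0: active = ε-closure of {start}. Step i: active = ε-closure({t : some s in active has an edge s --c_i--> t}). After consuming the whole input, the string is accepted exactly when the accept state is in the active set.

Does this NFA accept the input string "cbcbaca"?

Answer: REJECT

Trace:
S₀ = ε-closure({0}) = {0}
'c' @ 1: {1,2,3,4,5,6,8,10,12}  (accept∈set)
'b' @ 2: {3,9,11}  (accept∈set)
'c' @ 3: {}  — dead — no transitions
rest 'baca' ignored (set empty)
after full input: {}  (accept=3 not in)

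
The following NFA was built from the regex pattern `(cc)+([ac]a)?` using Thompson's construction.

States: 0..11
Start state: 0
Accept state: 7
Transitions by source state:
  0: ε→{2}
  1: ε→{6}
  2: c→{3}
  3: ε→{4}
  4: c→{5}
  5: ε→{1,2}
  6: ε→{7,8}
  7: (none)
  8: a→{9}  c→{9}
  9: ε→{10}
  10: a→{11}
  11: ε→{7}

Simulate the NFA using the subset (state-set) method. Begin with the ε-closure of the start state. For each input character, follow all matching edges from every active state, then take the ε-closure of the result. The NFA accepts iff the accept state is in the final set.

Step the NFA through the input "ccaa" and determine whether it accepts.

start: ε-closure({0}) = {0,2}
'c' @ 1: {3,4}
'c' @ 2: {1,2,5,6,7,8}  (accept∈set)
'a' @ 3: {9,10}
'a' @ 4: {7,11}  (accept∈set)
end set {7,11} — state 7 in

Answer: ACCEPT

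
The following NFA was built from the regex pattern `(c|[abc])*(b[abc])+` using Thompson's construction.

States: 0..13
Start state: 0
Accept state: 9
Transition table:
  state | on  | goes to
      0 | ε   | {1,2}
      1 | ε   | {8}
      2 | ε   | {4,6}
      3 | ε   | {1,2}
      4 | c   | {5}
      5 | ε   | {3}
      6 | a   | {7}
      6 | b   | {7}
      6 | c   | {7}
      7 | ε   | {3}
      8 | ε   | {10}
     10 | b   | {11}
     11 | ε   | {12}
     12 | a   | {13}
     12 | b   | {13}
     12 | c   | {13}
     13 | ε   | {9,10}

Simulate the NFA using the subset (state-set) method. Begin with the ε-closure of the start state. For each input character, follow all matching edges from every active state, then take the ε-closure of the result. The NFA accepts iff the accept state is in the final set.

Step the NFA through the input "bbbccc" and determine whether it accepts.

start: ε-closure({0}) = {0,1,2,4,6,8,10}
'b' @ 1: {1,2,3,4,6,7,8,10,11,12}
'b' @ 2: {1,2,3,4,6,7,8,9,10,11,12,13}  [accepting]
'b' @ 3: {1,2,3,4,6,7,8,9,10,11,12,13}  [accepting]
'c' @ 4: {1,2,3,4,5,6,7,8,9,10,13}  [accepting]
'c' @ 5: {1,2,3,4,5,6,7,8,10}
'c' @ 6: {1,2,3,4,5,6,7,8,10}
end set {1,2,3,4,5,6,7,8,10} — state 9 not in

Answer: REJECT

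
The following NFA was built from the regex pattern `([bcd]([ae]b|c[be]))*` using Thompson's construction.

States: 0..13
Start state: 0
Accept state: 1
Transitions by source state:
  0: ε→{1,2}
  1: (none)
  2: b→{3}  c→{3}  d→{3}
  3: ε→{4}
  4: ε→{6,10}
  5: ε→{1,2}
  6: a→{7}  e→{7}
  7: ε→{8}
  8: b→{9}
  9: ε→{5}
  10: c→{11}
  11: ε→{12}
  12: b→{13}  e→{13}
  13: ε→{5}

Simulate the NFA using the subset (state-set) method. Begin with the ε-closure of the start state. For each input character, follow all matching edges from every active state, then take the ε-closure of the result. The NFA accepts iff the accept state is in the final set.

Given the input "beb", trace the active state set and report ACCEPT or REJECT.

Answer: ACCEPT

Derivation:
S₀ = ε-closure({0}) = {0,1,2}
'b' @ 1: {3,4,6,10}
'e' @ 2: {7,8}
'b' @ 3: {1,2,5,9}  [accepting]
end set {1,2,5,9} — state 1 in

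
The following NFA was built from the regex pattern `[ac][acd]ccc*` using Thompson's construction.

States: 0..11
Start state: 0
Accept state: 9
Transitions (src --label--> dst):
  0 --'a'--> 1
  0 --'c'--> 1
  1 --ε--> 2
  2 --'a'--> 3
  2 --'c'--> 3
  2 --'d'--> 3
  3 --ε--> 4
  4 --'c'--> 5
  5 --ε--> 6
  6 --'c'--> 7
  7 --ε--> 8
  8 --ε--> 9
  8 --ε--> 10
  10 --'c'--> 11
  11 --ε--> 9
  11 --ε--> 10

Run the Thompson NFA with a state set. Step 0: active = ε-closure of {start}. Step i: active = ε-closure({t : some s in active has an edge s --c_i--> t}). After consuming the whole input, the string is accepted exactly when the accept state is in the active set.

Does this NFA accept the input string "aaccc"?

Answer: ACCEPT

Derivation:
initial (ε-close {0}): {0}
'a' @ 1: {1,2}
'a' @ 2: {3,4}
'c' @ 3: {5,6}
'c' @ 4: {7,8,9,10}  (accept∈set)
'c' @ 5: {9,10,11}  (accept∈set)
end set {9,10,11} — state 9 in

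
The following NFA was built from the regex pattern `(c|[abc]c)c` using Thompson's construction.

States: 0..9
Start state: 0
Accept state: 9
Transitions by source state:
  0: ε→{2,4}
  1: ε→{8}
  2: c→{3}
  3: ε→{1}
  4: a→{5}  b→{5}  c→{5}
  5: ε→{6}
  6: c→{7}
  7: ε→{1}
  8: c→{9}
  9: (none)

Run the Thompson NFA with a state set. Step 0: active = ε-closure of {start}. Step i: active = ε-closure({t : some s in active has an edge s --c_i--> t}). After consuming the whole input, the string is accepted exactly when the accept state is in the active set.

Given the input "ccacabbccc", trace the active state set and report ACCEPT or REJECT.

start: ε-closure({0}) = {0,2,4}
'c' @ 1: {1,3,5,6,8}
'c' @ 2: {1,7,8,9}  [accepting]
'a' @ 3: {}  — dead — no transitions
rest 'cabbccc' ignored (set empty)
final: {}; accept 9 not in set

Answer: REJECT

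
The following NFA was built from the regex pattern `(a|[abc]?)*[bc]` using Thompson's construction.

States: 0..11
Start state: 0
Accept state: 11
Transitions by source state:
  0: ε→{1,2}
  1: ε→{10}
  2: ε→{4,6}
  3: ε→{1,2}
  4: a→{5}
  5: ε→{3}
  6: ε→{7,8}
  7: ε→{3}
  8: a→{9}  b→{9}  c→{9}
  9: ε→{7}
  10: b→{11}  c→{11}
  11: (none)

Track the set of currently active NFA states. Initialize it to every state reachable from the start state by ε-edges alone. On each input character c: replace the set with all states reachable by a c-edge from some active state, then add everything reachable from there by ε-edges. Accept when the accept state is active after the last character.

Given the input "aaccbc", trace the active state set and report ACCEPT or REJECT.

S₀ = ε-closure({0}) = {0,1,2,3,4,6,7,8,10}
'a' @ 1: {1,2,3,4,5,6,7,8,9,10}
'a' @ 2: {1,2,3,4,5,6,7,8,9,10}
'c' @ 3: {1,2,3,4,6,7,8,9,10,11}  [accepting]
'c' @ 4: {1,2,3,4,6,7,8,9,10,11}  [accepting]
'b' @ 5: {1,2,3,4,6,7,8,9,10,11}  [accepting]
'c' @ 6: {1,2,3,4,6,7,8,9,10,11}  [accepting]
after full input: {1,2,3,4,6,7,8,9,10,11}  (accept=11 in)

Answer: ACCEPT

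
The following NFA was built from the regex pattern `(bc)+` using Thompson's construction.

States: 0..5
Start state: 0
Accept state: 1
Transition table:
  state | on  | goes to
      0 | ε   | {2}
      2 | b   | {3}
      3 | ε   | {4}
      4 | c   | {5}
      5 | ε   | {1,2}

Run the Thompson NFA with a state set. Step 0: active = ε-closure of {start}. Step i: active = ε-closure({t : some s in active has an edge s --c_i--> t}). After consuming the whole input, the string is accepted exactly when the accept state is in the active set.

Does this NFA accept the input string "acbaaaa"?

initial (ε-close {0}): {0,2}
'a' @ 1: {}  — state set empty
rest 'cbaaaa' ignored (set empty)
final: {}; accept 1 not in set

Answer: REJECT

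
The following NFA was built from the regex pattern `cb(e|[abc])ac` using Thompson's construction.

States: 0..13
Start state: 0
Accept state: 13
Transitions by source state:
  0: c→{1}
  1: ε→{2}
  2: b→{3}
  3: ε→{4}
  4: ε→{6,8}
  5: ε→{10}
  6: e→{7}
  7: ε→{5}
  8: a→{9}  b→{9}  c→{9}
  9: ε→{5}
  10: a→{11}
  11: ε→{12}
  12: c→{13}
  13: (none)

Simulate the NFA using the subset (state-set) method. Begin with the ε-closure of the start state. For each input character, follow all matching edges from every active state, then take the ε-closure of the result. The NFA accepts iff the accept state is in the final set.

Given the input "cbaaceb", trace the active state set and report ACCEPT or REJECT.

start: ε-closure({0}) = {0}
'c' @ 1: {1,2}
'b' @ 2: {3,4,6,8}
'a' @ 3: {5,9,10}
'a' @ 4: {11,12}
'c' @ 5: {13}  [accepting]
'e' @ 6: {}  — state set empty
rest 'b' ignored (set empty)
end set {} — state 13 not in

Answer: REJECT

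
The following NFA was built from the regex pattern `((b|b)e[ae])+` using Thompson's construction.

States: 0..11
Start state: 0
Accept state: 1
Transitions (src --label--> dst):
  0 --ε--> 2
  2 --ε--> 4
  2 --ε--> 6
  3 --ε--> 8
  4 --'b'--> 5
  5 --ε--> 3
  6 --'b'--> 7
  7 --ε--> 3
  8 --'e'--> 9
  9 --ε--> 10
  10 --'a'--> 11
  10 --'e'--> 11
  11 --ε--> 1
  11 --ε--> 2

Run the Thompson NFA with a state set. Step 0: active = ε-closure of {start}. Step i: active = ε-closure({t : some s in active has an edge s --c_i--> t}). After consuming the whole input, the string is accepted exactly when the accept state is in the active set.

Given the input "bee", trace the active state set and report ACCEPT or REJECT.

Answer: ACCEPT

Steps:
start: ε-closure({0}) = {0,2,4,6}
'b' @ 1: {3,5,7,8}
'e' @ 2: {9,10}
'e' @ 3: {1,2,4,6,11}  ✓accept
final: {1,2,4,6,11}; accept 1 in set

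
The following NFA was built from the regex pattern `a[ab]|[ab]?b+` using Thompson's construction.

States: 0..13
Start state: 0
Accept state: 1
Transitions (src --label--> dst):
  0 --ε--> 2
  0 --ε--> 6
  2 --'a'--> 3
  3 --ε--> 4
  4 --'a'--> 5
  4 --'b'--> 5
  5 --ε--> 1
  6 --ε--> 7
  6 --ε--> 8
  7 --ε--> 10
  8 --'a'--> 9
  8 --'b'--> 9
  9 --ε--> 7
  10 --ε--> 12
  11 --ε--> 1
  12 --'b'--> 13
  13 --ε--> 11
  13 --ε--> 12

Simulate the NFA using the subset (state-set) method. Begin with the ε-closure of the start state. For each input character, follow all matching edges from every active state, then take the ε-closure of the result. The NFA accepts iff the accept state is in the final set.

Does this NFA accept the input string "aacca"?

Answer: REJECT

Steps:
S₀ = ε-closure({0}) = {0,2,6,7,8,10,12}
'a' @ 1: {3,4,7,9,10,12}
'a' @ 2: {1,5}  (accept∈set)
'c' @ 3: {}  — state set empty
rest 'ca' ignored (set empty)
after full input: {}  (accept=1 not in)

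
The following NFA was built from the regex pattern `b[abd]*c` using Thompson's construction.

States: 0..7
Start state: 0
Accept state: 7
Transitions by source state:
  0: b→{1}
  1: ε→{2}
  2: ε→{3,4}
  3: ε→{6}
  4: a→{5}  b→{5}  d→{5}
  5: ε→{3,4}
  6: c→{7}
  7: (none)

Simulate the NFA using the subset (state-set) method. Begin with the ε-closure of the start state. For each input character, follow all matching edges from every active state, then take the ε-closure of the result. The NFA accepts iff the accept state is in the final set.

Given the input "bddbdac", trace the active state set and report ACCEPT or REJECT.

Answer: ACCEPT

Derivation:
S₀ = ε-closure({0}) = {0}
'b' @ 1: {1,2,3,4,6}
'd' @ 2: {3,4,5,6}
'd' @ 3: {3,4,5,6}
'b' @ 4: {3,4,5,6}
'd' @ 5: {3,4,5,6}
'a' @ 6: {3,4,5,6}
'c' @ 7: {7}  (accept∈set)
end set {7} — state 7 in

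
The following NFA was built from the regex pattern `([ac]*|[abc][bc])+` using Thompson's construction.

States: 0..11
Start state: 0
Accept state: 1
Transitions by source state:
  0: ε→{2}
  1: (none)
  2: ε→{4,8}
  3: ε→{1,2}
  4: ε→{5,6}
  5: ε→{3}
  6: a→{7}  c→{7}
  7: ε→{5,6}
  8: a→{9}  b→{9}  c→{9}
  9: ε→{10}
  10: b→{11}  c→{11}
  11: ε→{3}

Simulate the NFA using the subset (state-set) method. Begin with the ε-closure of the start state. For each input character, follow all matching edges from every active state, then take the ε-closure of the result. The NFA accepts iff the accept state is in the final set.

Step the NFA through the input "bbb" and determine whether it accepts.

Answer: REJECT

Derivation:
initial (ε-close {0}): {0,1,2,3,4,5,6,8}
'b' @ 1: {9,10}
'b' @ 2: {1,2,3,4,5,6,8,11}  ✓accept
'b' @ 3: {9,10}
final: {9,10}; accept 1 not in set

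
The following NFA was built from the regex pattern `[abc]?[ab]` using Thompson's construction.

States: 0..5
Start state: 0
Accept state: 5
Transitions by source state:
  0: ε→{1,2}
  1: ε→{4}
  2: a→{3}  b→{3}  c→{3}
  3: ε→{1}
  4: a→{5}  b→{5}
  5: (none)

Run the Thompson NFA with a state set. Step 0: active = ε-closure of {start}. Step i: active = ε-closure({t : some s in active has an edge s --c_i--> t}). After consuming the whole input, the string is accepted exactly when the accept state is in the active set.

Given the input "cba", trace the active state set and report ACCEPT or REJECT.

Answer: REJECT

Steps:
S₀ = ε-closure({0}) = {0,1,2,4}
'c' @ 1: {1,3,4}
'b' @ 2: {5}  [accepting]
'a' @ 3: {}  — no active states
end set {} — state 5 not in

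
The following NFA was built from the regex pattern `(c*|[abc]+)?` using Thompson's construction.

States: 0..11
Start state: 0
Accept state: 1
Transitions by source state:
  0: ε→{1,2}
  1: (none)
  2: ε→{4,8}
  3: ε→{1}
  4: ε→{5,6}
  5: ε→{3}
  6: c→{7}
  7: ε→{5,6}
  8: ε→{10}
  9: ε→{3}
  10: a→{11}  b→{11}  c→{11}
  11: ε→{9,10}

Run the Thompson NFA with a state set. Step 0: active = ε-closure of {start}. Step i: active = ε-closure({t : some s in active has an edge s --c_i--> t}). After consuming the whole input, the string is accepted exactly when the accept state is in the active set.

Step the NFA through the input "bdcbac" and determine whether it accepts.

initial (ε-close {0}): {0,1,2,3,4,5,6,8,10}
'b' @ 1: {1,3,9,10,11}  ✓accept
'd' @ 2: {}  — dead — no transitions
rest 'cbac' ignored (set empty)
end set {} — state 1 not in

Answer: REJECT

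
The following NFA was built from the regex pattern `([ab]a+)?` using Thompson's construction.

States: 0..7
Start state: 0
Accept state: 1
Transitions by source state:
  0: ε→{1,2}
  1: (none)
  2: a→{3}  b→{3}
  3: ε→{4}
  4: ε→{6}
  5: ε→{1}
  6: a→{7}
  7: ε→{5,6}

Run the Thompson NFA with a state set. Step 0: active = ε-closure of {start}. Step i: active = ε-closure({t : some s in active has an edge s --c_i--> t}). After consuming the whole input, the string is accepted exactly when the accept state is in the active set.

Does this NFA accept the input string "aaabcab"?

Answer: REJECT

Steps:
S₀ = ε-closure({0}) = {0,1,2}
'a' @ 1: {3,4,6}
'a' @ 2: {1,5,6,7}  [accepting]
'a' @ 3: {1,5,6,7}  [accepting]
'b' @ 4: {}  — dead — no transitions
rest 'cab' ignored (set empty)
end set {} — state 1 not in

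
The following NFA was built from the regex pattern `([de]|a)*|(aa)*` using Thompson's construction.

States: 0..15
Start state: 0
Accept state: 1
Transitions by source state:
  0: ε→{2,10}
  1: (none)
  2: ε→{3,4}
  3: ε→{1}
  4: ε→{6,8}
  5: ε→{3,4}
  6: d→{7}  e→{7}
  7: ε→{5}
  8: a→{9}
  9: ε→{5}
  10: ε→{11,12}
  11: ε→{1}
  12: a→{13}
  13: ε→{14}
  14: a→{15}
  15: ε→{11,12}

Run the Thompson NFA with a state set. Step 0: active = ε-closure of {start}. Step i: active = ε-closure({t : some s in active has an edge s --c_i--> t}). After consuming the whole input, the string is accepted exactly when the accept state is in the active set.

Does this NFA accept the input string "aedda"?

start: ε-closure({0}) = {0,1,2,3,4,6,8,10,11,12}
'a' @ 1: {1,3,4,5,6,8,9,13,14}  (accept∈set)
'e' @ 2: {1,3,4,5,6,7,8}  (accept∈set)
'd' @ 3: {1,3,4,5,6,7,8}  (accept∈set)
'd' @ 4: {1,3,4,5,6,7,8}  (accept∈set)
'a' @ 5: {1,3,4,5,6,8,9}  (accept∈set)
end set {1,3,4,5,6,8,9} — state 1 in

Answer: ACCEPT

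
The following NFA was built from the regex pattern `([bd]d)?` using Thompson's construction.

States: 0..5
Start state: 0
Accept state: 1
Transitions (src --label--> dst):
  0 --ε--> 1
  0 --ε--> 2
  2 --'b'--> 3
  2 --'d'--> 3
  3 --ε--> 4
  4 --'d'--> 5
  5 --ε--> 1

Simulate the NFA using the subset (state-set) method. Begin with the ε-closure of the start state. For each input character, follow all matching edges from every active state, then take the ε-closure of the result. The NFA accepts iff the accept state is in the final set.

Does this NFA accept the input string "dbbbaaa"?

S₀ = ε-closure({0}) = {0,1,2}
'd' @ 1: {3,4}
'b' @ 2: {}  — no active states
rest 'bbaaa' ignored (set empty)
end set {} — state 1 not in

Answer: REJECT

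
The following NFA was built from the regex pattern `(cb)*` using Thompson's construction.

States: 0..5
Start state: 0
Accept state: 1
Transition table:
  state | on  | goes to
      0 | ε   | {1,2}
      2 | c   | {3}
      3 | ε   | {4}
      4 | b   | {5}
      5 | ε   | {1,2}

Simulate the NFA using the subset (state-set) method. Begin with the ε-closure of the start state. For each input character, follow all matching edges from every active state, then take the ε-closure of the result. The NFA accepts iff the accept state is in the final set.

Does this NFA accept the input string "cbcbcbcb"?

Answer: ACCEPT

Derivation:
S₀ = ε-closure({0}) = {0,1,2}
'c' @ 1: {3,4}
'b' @ 2: {1,2,5}  (accept∈set)
'c' @ 3: {3,4}
'b' @ 4: {1,2,5}  (accept∈set)
'c' @ 5: {3,4}
'b' @ 6: {1,2,5}  (accept∈set)
'c' @ 7: {3,4}
'b' @ 8: {1,2,5}  (accept∈set)
after full input: {1,2,5}  (accept=1 in)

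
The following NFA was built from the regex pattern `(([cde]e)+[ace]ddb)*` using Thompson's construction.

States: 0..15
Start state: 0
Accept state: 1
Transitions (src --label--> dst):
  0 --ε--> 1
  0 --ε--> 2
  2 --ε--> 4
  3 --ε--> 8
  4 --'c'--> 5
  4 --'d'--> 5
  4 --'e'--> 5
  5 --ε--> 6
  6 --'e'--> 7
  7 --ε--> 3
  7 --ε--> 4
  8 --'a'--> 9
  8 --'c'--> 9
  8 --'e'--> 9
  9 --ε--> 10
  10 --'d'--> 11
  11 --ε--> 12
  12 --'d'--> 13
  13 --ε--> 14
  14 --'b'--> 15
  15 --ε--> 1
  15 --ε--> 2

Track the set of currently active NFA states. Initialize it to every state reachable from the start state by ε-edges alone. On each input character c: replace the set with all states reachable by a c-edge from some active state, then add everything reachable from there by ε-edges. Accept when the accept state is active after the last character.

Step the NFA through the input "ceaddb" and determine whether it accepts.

Answer: ACCEPT

Trace:
S₀ = ε-closure({0}) = {0,1,2,4}
'c' @ 1: {5,6}
'e' @ 2: {3,4,7,8}
'a' @ 3: {9,10}
'd' @ 4: {11,12}
'd' @ 5: {13,14}
'b' @ 6: {1,2,4,15}  ✓accept
end set {1,2,4,15} — state 1 in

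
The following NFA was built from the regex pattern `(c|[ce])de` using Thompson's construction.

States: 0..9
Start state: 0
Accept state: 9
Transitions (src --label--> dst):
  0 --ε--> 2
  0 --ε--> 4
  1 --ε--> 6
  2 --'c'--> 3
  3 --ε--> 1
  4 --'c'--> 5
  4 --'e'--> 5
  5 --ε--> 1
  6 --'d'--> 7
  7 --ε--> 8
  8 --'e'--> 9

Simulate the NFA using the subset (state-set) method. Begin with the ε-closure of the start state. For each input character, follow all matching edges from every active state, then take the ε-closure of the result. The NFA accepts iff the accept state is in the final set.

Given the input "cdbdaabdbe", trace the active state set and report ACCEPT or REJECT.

Answer: REJECT

Steps:
S₀ = ε-closure({0}) = {0,2,4}
'c' @ 1: {1,3,5,6}
'd' @ 2: {7,8}
'b' @ 3: {}  — dead — no transitions
rest 'daabdbe' ignored (set empty)
final: {}; accept 9 not in set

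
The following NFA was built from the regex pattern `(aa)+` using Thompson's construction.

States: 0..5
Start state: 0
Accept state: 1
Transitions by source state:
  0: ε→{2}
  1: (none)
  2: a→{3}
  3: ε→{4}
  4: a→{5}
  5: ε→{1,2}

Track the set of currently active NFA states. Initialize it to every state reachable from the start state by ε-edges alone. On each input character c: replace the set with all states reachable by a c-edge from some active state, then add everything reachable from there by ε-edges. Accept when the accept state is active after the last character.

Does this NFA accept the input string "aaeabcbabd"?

Answer: REJECT

Steps:
initial (ε-close {0}): {0,2}
'a' @ 1: {3,4}
'a' @ 2: {1,2,5}  (accept∈set)
'e' @ 3: {}  — dead — no transitions
rest 'abcbabd' ignored (set empty)
final: {}; accept 1 not in set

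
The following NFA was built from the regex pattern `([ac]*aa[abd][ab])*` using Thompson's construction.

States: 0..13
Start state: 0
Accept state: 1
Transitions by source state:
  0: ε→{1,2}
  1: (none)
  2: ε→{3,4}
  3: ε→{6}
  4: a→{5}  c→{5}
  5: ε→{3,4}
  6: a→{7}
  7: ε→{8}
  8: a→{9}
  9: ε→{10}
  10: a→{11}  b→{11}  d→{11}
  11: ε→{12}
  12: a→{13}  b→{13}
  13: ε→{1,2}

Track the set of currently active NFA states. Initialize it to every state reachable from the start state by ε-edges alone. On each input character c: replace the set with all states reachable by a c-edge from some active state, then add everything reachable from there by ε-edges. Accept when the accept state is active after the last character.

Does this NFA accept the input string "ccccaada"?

initial (ε-close {0}): {0,1,2,3,4,6}
'c' @ 1: {3,4,5,6}
'c' @ 2: {3,4,5,6}
'c' @ 3: {3,4,5,6}
'c' @ 4: {3,4,5,6}
'a' @ 5: {3,4,5,6,7,8}
'a' @ 6: {3,4,5,6,7,8,9,10}
'd' @ 7: {11,12}
'a' @ 8: {1,2,3,4,6,13}  ✓accept
after full input: {1,2,3,4,6,13}  (accept=1 in)

Answer: ACCEPT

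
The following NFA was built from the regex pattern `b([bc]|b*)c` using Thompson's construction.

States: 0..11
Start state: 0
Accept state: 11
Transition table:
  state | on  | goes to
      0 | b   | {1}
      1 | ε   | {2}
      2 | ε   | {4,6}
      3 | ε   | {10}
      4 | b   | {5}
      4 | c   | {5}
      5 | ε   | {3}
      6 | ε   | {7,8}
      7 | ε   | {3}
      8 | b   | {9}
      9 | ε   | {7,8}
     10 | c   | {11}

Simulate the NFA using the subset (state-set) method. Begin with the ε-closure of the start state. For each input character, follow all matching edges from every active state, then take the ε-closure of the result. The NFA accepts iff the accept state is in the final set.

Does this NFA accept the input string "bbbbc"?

initial (ε-close {0}): {0}
'b' @ 1: {1,2,3,4,6,7,8,10}
'b' @ 2: {3,5,7,8,9,10}
'b' @ 3: {3,7,8,9,10}
'b' @ 4: {3,7,8,9,10}
'c' @ 5: {11}  [accepting]
final: {11}; accept 11 in set

Answer: ACCEPT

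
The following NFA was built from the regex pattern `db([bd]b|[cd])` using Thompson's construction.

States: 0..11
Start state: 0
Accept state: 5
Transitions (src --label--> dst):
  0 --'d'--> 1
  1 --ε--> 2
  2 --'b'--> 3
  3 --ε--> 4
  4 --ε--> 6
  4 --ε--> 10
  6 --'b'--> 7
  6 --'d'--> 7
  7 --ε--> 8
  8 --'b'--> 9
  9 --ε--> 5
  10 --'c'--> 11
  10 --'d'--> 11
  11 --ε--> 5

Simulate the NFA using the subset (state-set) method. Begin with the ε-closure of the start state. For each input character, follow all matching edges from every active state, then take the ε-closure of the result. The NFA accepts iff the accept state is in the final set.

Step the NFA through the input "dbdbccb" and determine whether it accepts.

Answer: REJECT

Trace:
S₀ = ε-closure({0}) = {0}
'd' @ 1: {1,2}
'b' @ 2: {3,4,6,10}
'd' @ 3: {5,7,8,11}  ✓accept
'b' @ 4: {5,9}  ✓accept
'c' @ 5: {}  — state set empty
rest 'cb' ignored (set empty)
after full input: {}  (accept=5 not in)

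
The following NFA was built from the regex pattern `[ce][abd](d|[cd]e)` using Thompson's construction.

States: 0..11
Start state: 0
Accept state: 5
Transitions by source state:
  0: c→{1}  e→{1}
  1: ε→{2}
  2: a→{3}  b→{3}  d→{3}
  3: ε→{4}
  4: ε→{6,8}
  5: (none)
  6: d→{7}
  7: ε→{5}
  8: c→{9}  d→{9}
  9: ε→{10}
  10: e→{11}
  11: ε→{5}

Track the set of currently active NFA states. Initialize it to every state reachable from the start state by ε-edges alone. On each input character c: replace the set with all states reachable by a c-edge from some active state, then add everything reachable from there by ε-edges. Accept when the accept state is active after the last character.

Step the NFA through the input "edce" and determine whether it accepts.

Answer: ACCEPT

Trace:
S₀ = ε-closure({0}) = {0}
'e' @ 1: {1,2}
'd' @ 2: {3,4,6,8}
'c' @ 3: {9,10}
'e' @ 4: {5,11}  [accepting]
end set {5,11} — state 5 in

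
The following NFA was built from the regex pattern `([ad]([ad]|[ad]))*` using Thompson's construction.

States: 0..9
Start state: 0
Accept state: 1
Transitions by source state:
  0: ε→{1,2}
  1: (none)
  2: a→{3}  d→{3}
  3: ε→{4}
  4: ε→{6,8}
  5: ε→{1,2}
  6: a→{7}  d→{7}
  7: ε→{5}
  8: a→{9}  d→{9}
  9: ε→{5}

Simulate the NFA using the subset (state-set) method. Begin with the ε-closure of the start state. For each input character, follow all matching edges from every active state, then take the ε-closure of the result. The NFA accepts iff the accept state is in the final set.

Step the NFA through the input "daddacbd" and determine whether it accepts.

Answer: REJECT

Steps:
start: ε-closure({0}) = {0,1,2}
'd' @ 1: {3,4,6,8}
'a' @ 2: {1,2,5,7,9}  (accept∈set)
'd' @ 3: {3,4,6,8}
'd' @ 4: {1,2,5,7,9}  (accept∈set)
'a' @ 5: {3,4,6,8}
'c' @ 6: {}  — no active states
rest 'bd' ignored (set empty)
end set {} — state 1 not in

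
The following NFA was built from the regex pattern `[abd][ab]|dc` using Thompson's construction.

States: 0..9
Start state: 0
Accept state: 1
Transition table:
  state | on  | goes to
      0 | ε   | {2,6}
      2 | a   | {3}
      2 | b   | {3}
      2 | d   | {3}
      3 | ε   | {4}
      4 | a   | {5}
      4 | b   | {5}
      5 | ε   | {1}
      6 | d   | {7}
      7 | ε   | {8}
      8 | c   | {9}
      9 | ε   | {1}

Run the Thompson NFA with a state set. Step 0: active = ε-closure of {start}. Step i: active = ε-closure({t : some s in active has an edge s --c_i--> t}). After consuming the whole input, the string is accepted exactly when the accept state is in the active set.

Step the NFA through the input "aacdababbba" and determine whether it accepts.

Answer: REJECT

Derivation:
start: ε-closure({0}) = {0,2,6}
'a' @ 1: {3,4}
'a' @ 2: {1,5}  [accepting]
'c' @ 3: {}  — state set empty
rest 'dababbba' ignored (set empty)
end set {} — state 1 not in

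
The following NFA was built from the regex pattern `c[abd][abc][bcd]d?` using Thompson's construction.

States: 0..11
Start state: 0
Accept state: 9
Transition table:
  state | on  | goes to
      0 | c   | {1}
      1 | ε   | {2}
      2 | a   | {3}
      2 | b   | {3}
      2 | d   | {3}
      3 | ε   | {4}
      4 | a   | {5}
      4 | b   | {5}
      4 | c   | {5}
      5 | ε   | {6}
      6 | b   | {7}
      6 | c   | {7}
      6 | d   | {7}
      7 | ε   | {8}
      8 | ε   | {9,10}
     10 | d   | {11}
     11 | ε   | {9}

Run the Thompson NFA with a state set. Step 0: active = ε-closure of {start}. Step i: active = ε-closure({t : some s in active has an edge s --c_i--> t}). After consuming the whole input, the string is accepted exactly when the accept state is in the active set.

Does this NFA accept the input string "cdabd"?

S₀ = ε-closure({0}) = {0}
'c' @ 1: {1,2}
'd' @ 2: {3,4}
'a' @ 3: {5,6}
'b' @ 4: {7,8,9,10}  ✓accept
'd' @ 5: {9,11}  ✓accept
after full input: {9,11}  (accept=9 in)

Answer: ACCEPT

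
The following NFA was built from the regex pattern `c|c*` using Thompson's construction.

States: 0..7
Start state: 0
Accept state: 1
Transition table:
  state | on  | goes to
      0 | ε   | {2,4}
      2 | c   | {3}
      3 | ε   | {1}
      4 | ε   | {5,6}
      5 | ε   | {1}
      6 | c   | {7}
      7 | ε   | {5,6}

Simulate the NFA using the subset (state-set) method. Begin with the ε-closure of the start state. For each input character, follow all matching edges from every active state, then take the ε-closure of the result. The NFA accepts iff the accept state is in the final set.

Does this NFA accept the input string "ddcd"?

S₀ = ε-closure({0}) = {0,1,2,4,5,6}
'd' @ 1: {}  — no active states
rest 'dcd' ignored (set empty)
end set {} — state 1 not in

Answer: REJECT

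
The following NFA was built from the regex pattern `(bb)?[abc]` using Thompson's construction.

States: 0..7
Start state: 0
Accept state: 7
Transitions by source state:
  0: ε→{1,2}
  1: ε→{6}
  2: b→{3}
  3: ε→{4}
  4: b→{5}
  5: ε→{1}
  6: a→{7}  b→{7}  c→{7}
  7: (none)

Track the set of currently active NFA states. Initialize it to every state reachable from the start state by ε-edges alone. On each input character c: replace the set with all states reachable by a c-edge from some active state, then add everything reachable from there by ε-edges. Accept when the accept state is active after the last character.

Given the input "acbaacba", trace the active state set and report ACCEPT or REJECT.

start: ε-closure({0}) = {0,1,2,6}
'a' @ 1: {7}  (accept∈set)
'c' @ 2: {}  — state set empty
rest 'baacba' ignored (set empty)
end set {} — state 7 not in

Answer: REJECT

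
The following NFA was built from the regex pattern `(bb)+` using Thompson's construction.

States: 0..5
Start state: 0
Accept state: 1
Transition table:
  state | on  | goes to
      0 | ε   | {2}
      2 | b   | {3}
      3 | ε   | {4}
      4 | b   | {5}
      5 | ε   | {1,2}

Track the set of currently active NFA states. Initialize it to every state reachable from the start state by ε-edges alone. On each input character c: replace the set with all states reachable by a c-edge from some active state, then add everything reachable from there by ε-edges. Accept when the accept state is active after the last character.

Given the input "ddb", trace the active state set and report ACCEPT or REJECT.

Answer: REJECT

Trace:
S₀ = ε-closure({0}) = {0,2}
'd' @ 1: {}  — dead — no transitions
rest 'db' ignored (set empty)
end set {} — state 1 not in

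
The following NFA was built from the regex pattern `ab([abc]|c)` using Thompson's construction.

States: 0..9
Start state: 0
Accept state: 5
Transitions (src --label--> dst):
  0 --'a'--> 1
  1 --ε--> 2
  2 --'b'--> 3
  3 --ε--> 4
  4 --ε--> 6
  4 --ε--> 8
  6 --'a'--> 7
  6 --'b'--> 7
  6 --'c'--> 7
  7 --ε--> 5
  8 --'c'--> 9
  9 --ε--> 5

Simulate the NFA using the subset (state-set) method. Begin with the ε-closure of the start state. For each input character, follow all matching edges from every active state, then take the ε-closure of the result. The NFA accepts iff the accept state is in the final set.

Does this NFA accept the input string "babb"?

initial (ε-close {0}): {0}
'b' @ 1: {}  — no active states
rest 'abb' ignored (set empty)
final: {}; accept 5 not in set

Answer: REJECT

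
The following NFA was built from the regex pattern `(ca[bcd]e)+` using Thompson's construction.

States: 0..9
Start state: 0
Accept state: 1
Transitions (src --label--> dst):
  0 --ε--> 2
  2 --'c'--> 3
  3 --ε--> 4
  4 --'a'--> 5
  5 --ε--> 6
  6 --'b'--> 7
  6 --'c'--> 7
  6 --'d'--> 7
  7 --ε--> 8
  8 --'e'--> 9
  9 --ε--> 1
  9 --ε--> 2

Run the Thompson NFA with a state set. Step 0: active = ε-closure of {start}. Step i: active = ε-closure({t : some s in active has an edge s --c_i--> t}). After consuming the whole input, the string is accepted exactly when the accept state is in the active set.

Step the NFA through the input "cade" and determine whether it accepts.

initial (ε-close {0}): {0,2}
'c' @ 1: {3,4}
'a' @ 2: {5,6}
'd' @ 3: {7,8}
'e' @ 4: {1,2,9}  [accepting]
end set {1,2,9} — state 1 in

Answer: ACCEPT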